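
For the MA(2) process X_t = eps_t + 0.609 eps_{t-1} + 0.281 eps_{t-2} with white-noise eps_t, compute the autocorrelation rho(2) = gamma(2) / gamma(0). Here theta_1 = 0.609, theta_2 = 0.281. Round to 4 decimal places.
\rho(2) = 0.1938

For an MA(q) process with theta_0 = 1, the autocovariance is
  gamma(k) = sigma^2 * sum_{i=0..q-k} theta_i * theta_{i+k},
and rho(k) = gamma(k) / gamma(0). Sigma^2 cancels.
  numerator   = (1)*(0.281) = 0.281.
  denominator = (1)^2 + (0.609)^2 + (0.281)^2 = 1.449842.
  rho(2) = 0.281 / 1.449842 = 0.1938.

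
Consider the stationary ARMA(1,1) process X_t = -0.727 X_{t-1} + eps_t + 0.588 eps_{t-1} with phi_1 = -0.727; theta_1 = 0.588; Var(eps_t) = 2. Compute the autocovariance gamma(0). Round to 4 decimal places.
\gamma(0) = 2.0820

Multiply the model equation by X_{t-k} and take expectations. With theta_0 = psi_0 = 1 and psi_j the MA(infinity) weights, this gives
  gamma(k) - sum_i phi_i gamma(k-i) = c_k,
  c_k = sigma^2 * sum_{j=k..q} theta_j psi_{j-k}   (c_k = 0 for k > q),
using gamma(-m) = gamma(m).
psi-weights needed (psi_j = theta_j + sum_i phi_i psi_{j-i}):
  psi_1 = theta_1 + phi_1 = 0.588 + (-0.727) = -0.139
Right-hand sides:
  c_0 = sigma^2 (1 + theta_1 psi_1) = 2 * (1 + (0.588)(-0.139)) = 2 * 0.918268 = 1.836536
  c_1 = sigma^2 theta_1 = 2 * (0.588) = 1.176
  c_2 = 0
Equations for k = 0 and k = 1 (AR order 1):
  gamma(0) = phi_1 gamma(1) + c_0
  gamma(1) = phi_1 gamma(0) + c_1
Substituting the second into the first: gamma(0) (1 - phi_1^2) = c_0 + phi_1 c_1, so
  gamma(0) = (c_0 + phi_1 c_1) / (1 - phi_1^2) = (1.836536 + (-0.727)(1.176)) / (1 - (-0.727)^2) = 0.981584 / 0.471471 = 2.081961.
Therefore gamma(0) = 2.0820 (to 4 decimal places).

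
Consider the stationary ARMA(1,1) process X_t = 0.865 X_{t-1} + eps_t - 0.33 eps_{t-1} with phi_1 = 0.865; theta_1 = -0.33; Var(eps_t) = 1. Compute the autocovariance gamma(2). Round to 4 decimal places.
\gamma(2) = 1.3134

Multiply the model equation by X_{t-k} and take expectations. With theta_0 = psi_0 = 1 and psi_j the MA(infinity) weights, this gives
  gamma(k) - sum_i phi_i gamma(k-i) = c_k,
  c_k = sigma^2 * sum_{j=k..q} theta_j psi_{j-k}   (c_k = 0 for k > q),
using gamma(-m) = gamma(m).
psi-weights needed (psi_j = theta_j + sum_i phi_i psi_{j-i}):
  psi_1 = theta_1 + phi_1 = -0.33 + (0.865) = 0.535
Right-hand sides:
  c_0 = sigma^2 (1 + theta_1 psi_1) = 1 * (1 + (-0.33)(0.535)) = 1 * 0.82345 = 0.82345
  c_1 = sigma^2 theta_1 = 1 * (-0.33) = -0.33
  c_2 = 0
Equations for k = 0 and k = 1 (AR order 1):
  gamma(0) = phi_1 gamma(1) + c_0
  gamma(1) = phi_1 gamma(0) + c_1
Substituting the second into the first: gamma(0) (1 - phi_1^2) = c_0 + phi_1 c_1, so
  gamma(0) = (c_0 + phi_1 c_1) / (1 - phi_1^2) = (0.82345 + (0.865)(-0.33)) / (1 - (0.865)^2) = 0.538 / 0.251775 = 2.136829.
  gamma(1) = phi_1 gamma(0) + c_1 = (0.865)(2.136829) + (-0.33) = 1.518357.
For k = 2 (> q): gamma(2) = phi_1 gamma(1) = (0.865)(1.518357) = 1.313379.
Therefore gamma(2) = 1.3134 (to 4 decimal places).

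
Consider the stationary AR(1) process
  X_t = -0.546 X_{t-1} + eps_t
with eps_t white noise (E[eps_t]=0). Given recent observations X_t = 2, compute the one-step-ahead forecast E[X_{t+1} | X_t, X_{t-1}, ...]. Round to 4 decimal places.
E[X_{t+1} \mid \mathcal F_t] = -1.0920

For an AR(p) model X_t = c + sum_i phi_i X_{t-i} + eps_t, the
one-step-ahead conditional mean is
  E[X_{t+1} | X_t, ...] = c + sum_i phi_i X_{t+1-i}.
Substitute known values:
  E[X_{t+1} | ...] = (-0.546) * (2)
                   = -1.0920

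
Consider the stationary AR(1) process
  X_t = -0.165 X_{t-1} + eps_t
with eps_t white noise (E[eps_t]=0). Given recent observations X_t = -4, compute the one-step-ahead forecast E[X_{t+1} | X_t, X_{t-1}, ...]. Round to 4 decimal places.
E[X_{t+1} \mid \mathcal F_t] = 0.6600

For an AR(p) model X_t = c + sum_i phi_i X_{t-i} + eps_t, the
one-step-ahead conditional mean is
  E[X_{t+1} | X_t, ...] = c + sum_i phi_i X_{t+1-i}.
Substitute known values:
  E[X_{t+1} | ...] = (-0.165) * (-4)
                   = 0.6600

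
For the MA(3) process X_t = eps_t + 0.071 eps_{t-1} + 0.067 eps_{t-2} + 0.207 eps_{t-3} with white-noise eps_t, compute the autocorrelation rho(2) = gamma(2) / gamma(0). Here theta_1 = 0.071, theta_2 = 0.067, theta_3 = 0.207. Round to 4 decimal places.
\rho(2) = 0.0776

For an MA(q) process with theta_0 = 1, the autocovariance is
  gamma(k) = sigma^2 * sum_{i=0..q-k} theta_i * theta_{i+k},
and rho(k) = gamma(k) / gamma(0). Sigma^2 cancels.
  numerator   = (1)*(0.067) + (0.071)*(0.207) = 0.081697.
  denominator = (1)^2 + (0.071)^2 + (0.067)^2 + (0.207)^2 = 1.052379.
  rho(2) = 0.081697 / 1.052379 = 0.0776.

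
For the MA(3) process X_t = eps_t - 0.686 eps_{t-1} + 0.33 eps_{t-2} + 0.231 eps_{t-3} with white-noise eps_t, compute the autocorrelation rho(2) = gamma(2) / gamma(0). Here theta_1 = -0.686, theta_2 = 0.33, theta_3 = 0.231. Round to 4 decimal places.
\rho(2) = 0.1051

For an MA(q) process with theta_0 = 1, the autocovariance is
  gamma(k) = sigma^2 * sum_{i=0..q-k} theta_i * theta_{i+k},
and rho(k) = gamma(k) / gamma(0). Sigma^2 cancels.
  numerator   = (1)*(0.33) + (-0.686)*(0.231) = 0.171534.
  denominator = (1)^2 + (-0.686)^2 + (0.33)^2 + (0.231)^2 = 1.632857.
  rho(2) = 0.171534 / 1.632857 = 0.1051.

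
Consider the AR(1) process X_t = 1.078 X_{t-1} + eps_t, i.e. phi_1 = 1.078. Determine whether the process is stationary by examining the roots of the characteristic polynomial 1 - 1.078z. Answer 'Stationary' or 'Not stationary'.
\text{Not stationary}

The AR(p) characteristic polynomial is P(z) = 1 - 1.078z.
Stationarity requires all roots to lie outside the unit circle, i.e. |z| > 1 for every root.
This is linear in z: 1 + (-1.078) z = 0  =>  z = -1/(-1.078) = 0.927644,  |z| = 0.927644.
Moduli of all roots: 0.9276.
All moduli strictly greater than 1? No.
Verdict: Not stationary.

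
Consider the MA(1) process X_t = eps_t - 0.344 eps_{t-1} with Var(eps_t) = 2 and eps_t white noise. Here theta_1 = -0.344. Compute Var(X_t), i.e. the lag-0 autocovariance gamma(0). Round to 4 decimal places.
\gamma(0) = 2.2367

For an MA(q) process X_t = eps_t + sum_i theta_i eps_{t-i} with
Var(eps_t) = sigma^2, the variance is
  gamma(0) = sigma^2 * (1 + sum_i theta_i^2).
  sum_i theta_i^2 = (-0.344)^2 = 0.118336.
  gamma(0) = 2 * (1 + 0.118336) = 2 * 1.118336 = 2.236672, which rounds to 2.2367.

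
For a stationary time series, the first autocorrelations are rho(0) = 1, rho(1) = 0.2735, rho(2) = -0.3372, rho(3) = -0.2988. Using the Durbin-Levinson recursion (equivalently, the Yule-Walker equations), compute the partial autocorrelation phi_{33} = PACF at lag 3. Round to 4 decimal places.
\phi_{33} = -0.0589

The PACF at lag k is phi_{kk}, the last component of the solution
to the Yule-Walker system G_k phi = r_k where
  (G_k)_{ij} = rho(|i - j|), (r_k)_i = rho(i), i,j = 1..k.
Equivalently, Durbin-Levinson gives phi_{kk} iteratively:
  phi_{11} = rho(1)
  phi_{kk} = [rho(k) - sum_{j=1..k-1} phi_{k-1,j} rho(k-j)]
            / [1 - sum_{j=1..k-1} phi_{k-1,j} rho(j)],
  phi_{k,j} = phi_{k-1,j} - phi_{kk} phi_{k-1,k-j},  j = 1..k-1.
Step k = 1:
  phi_11 = rho(1) = 0.2735.
Step k = 2:
  phi_22 = [rho(2) - phi_11 rho(1)] / [1 - phi_11 rho(1)] = [-0.3372 - (0.2735)(0.2735)] / [1 - (0.2735)(0.2735)]
         = -0.41200225 / 0.92519775 = -0.445313.
  Update: phi_21 = phi_11 - phi_22 phi_11 = 0.2735 - (-0.445313)(0.2735) = 0.395293.
Step k = 3:
  phi_33 = [rho(3) - phi_21 rho(2) - phi_22 rho(1)] / [1 - phi_21 rho(1) - phi_22 rho(2)]
    numerator   = -0.2988 - (0.395293)(-0.3372) - (-0.445313)(0.2735) = -0.04371419
    denominator = 1 - (0.395293)(0.2735) - (-0.445313)(-0.3372) = 0.74172794
  phi_33 = -0.04371419 / 0.74172794 = -0.0589.
Therefore phi_{33} = -0.0589.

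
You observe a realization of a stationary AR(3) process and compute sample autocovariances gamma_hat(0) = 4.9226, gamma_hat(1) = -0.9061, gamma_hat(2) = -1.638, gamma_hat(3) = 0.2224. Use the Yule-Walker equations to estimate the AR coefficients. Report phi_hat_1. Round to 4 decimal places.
\hat\phi_{1} = -0.3040

The Yule-Walker equations for an AR(p) process read, in matrix form,
  Gamma_p phi = r_p,   with   (Gamma_p)_{ij} = gamma(|i - j|),
                       (r_p)_i = gamma(i),   i,j = 1..p.
Substitute the sample gammas (Toeplitz matrix and right-hand side of size 3):
  Gamma_p = [[4.9226, -0.9061, -1.638], [-0.9061, 4.9226, -0.9061], [-1.638, -0.9061, 4.9226]]
  r_p     = [-0.9061, -1.638, 0.2224]
Written out (R1..R3):
  (R1) 4.9226 phi_1 - 0.9061 phi_2 - 1.638 phi_3 = -0.9061
  (R2) -0.9061 phi_1 + 4.9226 phi_2 - 0.9061 phi_3 = -1.638
  (R3) -1.638 phi_1 - 0.9061 phi_2 + 4.9226 phi_3 = 0.2224
Gaussian elimination:
  R2 <- R2 - (-0.9061/4.9226) R1 = R2 - (-0.184069) R1:  4.755815 phi_2 - 1.207606 phi_3 = -1.804785
  R3 <- R3 - (-1.638/4.9226) R1 = R3 - (-0.332751) R1:  -1.207606 phi_2 + 4.377554 phi_3 = -0.079106
  R3 <- R3 - (-1.207606/4.755815) R2 = R3 - (-0.253922) R2:  4.070916 phi_3 = -0.53738
Back-substitution:
  phi_hat_3 = -0.53738 / 4.070916 = -0.132005
  phi_hat_2 = (-1.804785 - (-1.207606)(-0.132005)) / 4.755815 = -0.413009
  phi_hat_1 = (-0.9061 - (-0.9061)(-0.413009) - (-1.638)(-0.132005)) / 4.9226 = -0.304016
So phi_hat = [-0.3040, -0.4130, -0.1320].
Therefore phi_hat_1 = -0.3040.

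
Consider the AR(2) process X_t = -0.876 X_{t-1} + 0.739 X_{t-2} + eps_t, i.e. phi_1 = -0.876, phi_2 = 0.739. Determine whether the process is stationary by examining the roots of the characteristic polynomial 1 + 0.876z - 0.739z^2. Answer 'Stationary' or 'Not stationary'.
\text{Not stationary}

The AR(p) characteristic polynomial is P(z) = 1 + 0.876z - 0.739z^2.
Stationarity requires all roots to lie outside the unit circle, i.e. |z| > 1 for every root.
Set 1 + (0.876) z + (-0.739) z^2 = 0, i.e. a z^2 + b z + c = 0 with a = -0.739, b = 0.876, c = 1.
Discriminant D = b^2 - 4ac = (0.876)^2 - 4*(-0.739)*1 = 0.767376 - (-2.956) = 3.723376.
D >= 0, so the roots are real: z = (-b +/- sqrt(D)) / (2a) = (-0.876 +/- 1.929605) / (-1.478).
  z_1 = (-0.876 + 1.929605) / (-1.478) = -0.7129,   |z_1| = 0.7129.
  z_2 = (-0.876 - 1.929605) / (-1.478) = 1.8982,   |z_2| = 1.8982.
Moduli of all roots: 0.7129, 1.8982.
All moduli strictly greater than 1? No.
Verdict: Not stationary.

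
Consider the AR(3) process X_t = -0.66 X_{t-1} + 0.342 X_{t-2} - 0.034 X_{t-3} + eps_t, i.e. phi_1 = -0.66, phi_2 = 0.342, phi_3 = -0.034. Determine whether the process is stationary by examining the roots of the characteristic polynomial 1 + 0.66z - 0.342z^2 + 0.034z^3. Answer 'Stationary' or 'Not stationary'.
\text{Not stationary}

The AR(p) characteristic polynomial is P(z) = 1 + 0.66z - 0.342z^2 + 0.034z^3.
Stationarity requires all roots to lie outside the unit circle, i.e. |z| > 1 for every root.
Degree 3: look for a simple real root z0 first, then factor out (1 - z/z0) and solve the remaining quadratic.
Testing z0 = 5: P(5) = 1 + (0.66)(5) + (-0.342)(5)^2 + (0.034)(5)^3
  = 1 + (3.3) + (-8.55) + (4.25) = 0.  So z_0 = 5 is a root, |z_0| = 5.
Divide out the factor (1 - 0.2 z) = (1 - z/z0) (since 1/z0 = 0.2):
  P(z) = (1 - 0.2 z)(1 + (0.86) z + (-0.17) z^2)
  [check: z-coef 0.86 - (0.2) = 0.66; z^2-coef -0.17 - (0.2)(0.86) = -0.342; z^3-coef -(0.2)(-0.17) = 0.034.]
Remaining roots from the quadratic factor 1 + (0.86) z + (-0.17) z^2:
  Set 1 + (0.86) z + (-0.17) z^2 = 0, i.e. a z^2 + b z + c = 0 with a = -0.17, b = 0.86, c = 1.
  Discriminant D = b^2 - 4ac = (0.86)^2 - 4*(-0.17)*1 = 0.7396 - (-0.68) = 1.4196.
  D >= 0, so the roots are real: z = (-b +/- sqrt(D)) / (2a) = (-0.86 +/- 1.19147) / (-0.34).
    z_1 = (-0.86 + 1.19147) / (-0.34) = -0.9749,   |z_1| = 0.9749.
    z_2 = (-0.86 - 1.19147) / (-0.34) = 6.0337,   |z_2| = 6.0337.
Moduli of all roots: 5.0000, 0.9749, 6.0337.
All moduli strictly greater than 1? No.
Verdict: Not stationary.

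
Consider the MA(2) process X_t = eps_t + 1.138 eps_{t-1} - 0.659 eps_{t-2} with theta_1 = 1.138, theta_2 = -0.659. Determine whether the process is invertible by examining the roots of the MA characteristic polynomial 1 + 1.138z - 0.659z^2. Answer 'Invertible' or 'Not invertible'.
\text{Not invertible}

The MA(q) characteristic polynomial is P(z) = 1 + 1.138z - 0.659z^2.
Invertibility requires all roots to lie outside the unit circle, i.e. |z| > 1 for every root.
Set 1 + (1.138) z + (-0.659) z^2 = 0, i.e. a z^2 + b z + c = 0 with a = -0.659, b = 1.138, c = 1.
Discriminant D = b^2 - 4ac = (1.138)^2 - 4*(-0.659)*1 = 1.295044 - (-2.636) = 3.931044.
D >= 0, so the roots are real: z = (-b +/- sqrt(D)) / (2a) = (-1.138 +/- 1.982686) / (-1.318).
  z_1 = (-1.138 + 1.982686) / (-1.318) = -0.6409,   |z_1| = 0.6409.
  z_2 = (-1.138 - 1.982686) / (-1.318) = 2.3677,   |z_2| = 2.3677.
Moduli of all roots: 0.6409, 2.3677.
All moduli strictly greater than 1? No.
Verdict: Not invertible.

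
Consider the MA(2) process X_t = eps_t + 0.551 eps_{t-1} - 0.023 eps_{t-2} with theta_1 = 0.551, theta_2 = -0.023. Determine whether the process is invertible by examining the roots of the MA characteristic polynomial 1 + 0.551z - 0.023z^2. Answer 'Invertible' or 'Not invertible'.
\text{Invertible}

The MA(q) characteristic polynomial is P(z) = 1 + 0.551z - 0.023z^2.
Invertibility requires all roots to lie outside the unit circle, i.e. |z| > 1 for every root.
Set 1 + (0.551) z + (-0.023) z^2 = 0, i.e. a z^2 + b z + c = 0 with a = -0.023, b = 0.551, c = 1.
Discriminant D = b^2 - 4ac = (0.551)^2 - 4*(-0.023)*1 = 0.303601 - (-0.092) = 0.395601.
D >= 0, so the roots are real: z = (-b +/- sqrt(D)) / (2a) = (-0.551 +/- 0.628968) / (-0.046).
  z_1 = (-0.551 + 0.628968) / (-0.046) = -1.695,   |z_1| = 1.695.
  z_2 = (-0.551 - 0.628968) / (-0.046) = 25.6515,   |z_2| = 25.6515.
Moduli of all roots: 1.6950, 25.6515.
All moduli strictly greater than 1? Yes.
Verdict: Invertible.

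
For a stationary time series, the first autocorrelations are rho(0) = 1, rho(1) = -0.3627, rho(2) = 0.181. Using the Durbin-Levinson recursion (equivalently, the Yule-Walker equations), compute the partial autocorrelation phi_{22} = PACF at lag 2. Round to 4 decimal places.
\phi_{22} = 0.0569

The PACF at lag k is phi_{kk}, the last component of the solution
to the Yule-Walker system G_k phi = r_k where
  (G_k)_{ij} = rho(|i - j|), (r_k)_i = rho(i), i,j = 1..k.
Equivalently, Durbin-Levinson gives phi_{kk} iteratively:
  phi_{11} = rho(1)
  phi_{kk} = [rho(k) - sum_{j=1..k-1} phi_{k-1,j} rho(k-j)]
            / [1 - sum_{j=1..k-1} phi_{k-1,j} rho(j)],
  phi_{k,j} = phi_{k-1,j} - phi_{kk} phi_{k-1,k-j},  j = 1..k-1.
Step k = 1:
  phi_11 = rho(1) = -0.3627.
Step k = 2:
  phi_22 = [rho(2) - phi_11 rho(1)] / [1 - phi_11 rho(1)] = [0.181 - (-0.3627)(-0.3627)] / [1 - (-0.3627)(-0.3627)]
         = 0.04944871 / 0.86844871 = 0.0569.
Therefore phi_{22} = 0.0569.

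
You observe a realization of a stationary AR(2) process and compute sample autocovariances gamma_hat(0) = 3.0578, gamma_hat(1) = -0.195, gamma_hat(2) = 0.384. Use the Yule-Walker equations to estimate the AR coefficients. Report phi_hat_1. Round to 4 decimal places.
\hat\phi_{1} = -0.0560

The Yule-Walker equations for an AR(p) process read, in matrix form,
  Gamma_p phi = r_p,   with   (Gamma_p)_{ij} = gamma(|i - j|),
                       (r_p)_i = gamma(i),   i,j = 1..p.
Substitute the sample gammas (Toeplitz matrix and right-hand side of size 2):
  Gamma_p = [[3.0578, -0.195], [-0.195, 3.0578]]
  r_p     = [-0.195, 0.384]
Written out:
  3.0578 phi_1 - 0.195 phi_2 = -0.195
  -0.195 phi_1 + 3.0578 phi_2 = 0.384
Solve by Cramer's rule:
  det = gamma(0)^2 - gamma(1)^2 = (3.0578)^2 - (-0.195)^2 = 9.35014084 - 0.038025 = 9.31211584
  phi_hat_1 = [gamma(1) gamma(0) - gamma(1) gamma(2)] / det = [(-0.195)(3.0578) - (-0.195)(0.384)] / 9.31211584 = -0.521391 / 9.31211584 = -0.056
  phi_hat_2 = [gamma(0) gamma(2) - gamma(1)^2] / det = [(3.0578)(0.384) - (-0.195)^2] / 9.31211584 = 1.1361702 / 9.31211584 = 0.122
So phi_hat = [-0.0560, 0.1220].
Therefore phi_hat_1 = -0.0560.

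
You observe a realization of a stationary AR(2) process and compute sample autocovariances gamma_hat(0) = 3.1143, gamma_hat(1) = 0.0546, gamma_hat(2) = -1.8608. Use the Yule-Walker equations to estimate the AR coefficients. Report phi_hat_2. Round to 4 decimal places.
\hat\phi_{2} = -0.5980

The Yule-Walker equations for an AR(p) process read, in matrix form,
  Gamma_p phi = r_p,   with   (Gamma_p)_{ij} = gamma(|i - j|),
                       (r_p)_i = gamma(i),   i,j = 1..p.
Substitute the sample gammas (Toeplitz matrix and right-hand side of size 2):
  Gamma_p = [[3.1143, 0.0546], [0.0546, 3.1143]]
  r_p     = [0.0546, -1.8608]
Written out:
  3.1143 phi_1 + 0.0546 phi_2 = 0.0546
  0.0546 phi_1 + 3.1143 phi_2 = -1.8608
Solve by Cramer's rule:
  det = gamma(0)^2 - gamma(1)^2 = (3.1143)^2 - (0.0546)^2 = 9.69886449 - 0.00298116 = 9.69588333
  phi_hat_1 = [gamma(1) gamma(0) - gamma(1) gamma(2)] / det = [(0.0546)(3.1143) - (0.0546)(-1.8608)] / 9.69588333 = 0.27164046 / 9.69588333 = 0.028
  phi_hat_2 = [gamma(0) gamma(2) - gamma(1)^2] / det = [(3.1143)(-1.8608) - (0.0546)^2] / 9.69588333 = -5.7980706 / 9.69588333 = -0.598
So phi_hat = [0.0280, -0.5980].
Therefore phi_hat_2 = -0.5980.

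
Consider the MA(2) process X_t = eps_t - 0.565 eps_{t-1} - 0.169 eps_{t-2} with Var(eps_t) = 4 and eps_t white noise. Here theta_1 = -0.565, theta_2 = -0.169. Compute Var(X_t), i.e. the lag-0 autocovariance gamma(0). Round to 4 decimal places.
\gamma(0) = 5.3911

For an MA(q) process X_t = eps_t + sum_i theta_i eps_{t-i} with
Var(eps_t) = sigma^2, the variance is
  gamma(0) = sigma^2 * (1 + sum_i theta_i^2).
  sum_i theta_i^2 = (-0.565)^2 + (-0.169)^2 = 0.319225 + 0.028561 = 0.347786.
  gamma(0) = 4 * (1 + 0.347786) = 4 * 1.347786 = 5.391144, which rounds to 5.3911.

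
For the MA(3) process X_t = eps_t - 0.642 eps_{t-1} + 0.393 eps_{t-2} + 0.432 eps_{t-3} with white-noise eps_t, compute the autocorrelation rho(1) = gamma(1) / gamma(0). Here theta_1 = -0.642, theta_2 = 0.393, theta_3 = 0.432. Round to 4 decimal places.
\rho(1) = -0.4133

For an MA(q) process with theta_0 = 1, the autocovariance is
  gamma(k) = sigma^2 * sum_{i=0..q-k} theta_i * theta_{i+k},
and rho(k) = gamma(k) / gamma(0). Sigma^2 cancels.
  numerator   = (1)*(-0.642) + (-0.642)*(0.393) + (0.393)*(0.432) = -0.72453.
  denominator = (1)^2 + (-0.642)^2 + (0.393)^2 + (0.432)^2 = 1.753237.
  rho(1) = -0.72453 / 1.753237 = -0.4133.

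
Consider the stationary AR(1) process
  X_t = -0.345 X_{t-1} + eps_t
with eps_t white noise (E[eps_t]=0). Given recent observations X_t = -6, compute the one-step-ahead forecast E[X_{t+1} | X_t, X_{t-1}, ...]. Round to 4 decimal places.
E[X_{t+1} \mid \mathcal F_t] = 2.0700

For an AR(p) model X_t = c + sum_i phi_i X_{t-i} + eps_t, the
one-step-ahead conditional mean is
  E[X_{t+1} | X_t, ...] = c + sum_i phi_i X_{t+1-i}.
Substitute known values:
  E[X_{t+1} | ...] = (-0.345) * (-6)
                   = 2.0700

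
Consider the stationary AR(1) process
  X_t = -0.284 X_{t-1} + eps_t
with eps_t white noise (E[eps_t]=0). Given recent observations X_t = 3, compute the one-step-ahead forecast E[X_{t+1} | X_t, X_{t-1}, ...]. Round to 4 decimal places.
E[X_{t+1} \mid \mathcal F_t] = -0.8520

For an AR(p) model X_t = c + sum_i phi_i X_{t-i} + eps_t, the
one-step-ahead conditional mean is
  E[X_{t+1} | X_t, ...] = c + sum_i phi_i X_{t+1-i}.
Substitute known values:
  E[X_{t+1} | ...] = (-0.284) * (3)
                   = -0.8520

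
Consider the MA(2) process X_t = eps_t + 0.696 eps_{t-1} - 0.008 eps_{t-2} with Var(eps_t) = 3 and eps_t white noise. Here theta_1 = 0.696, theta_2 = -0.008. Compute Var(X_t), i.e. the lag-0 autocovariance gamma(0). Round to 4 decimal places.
\gamma(0) = 4.4534

For an MA(q) process X_t = eps_t + sum_i theta_i eps_{t-i} with
Var(eps_t) = sigma^2, the variance is
  gamma(0) = sigma^2 * (1 + sum_i theta_i^2).
  sum_i theta_i^2 = (0.696)^2 + (-0.008)^2 = 0.484416 + 0.000064 = 0.48448.
  gamma(0) = 3 * (1 + 0.48448) = 3 * 1.48448 = 4.45344, which rounds to 4.4534.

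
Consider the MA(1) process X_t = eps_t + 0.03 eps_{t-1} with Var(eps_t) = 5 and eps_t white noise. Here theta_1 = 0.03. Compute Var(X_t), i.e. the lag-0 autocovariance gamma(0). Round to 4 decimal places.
\gamma(0) = 5.0045

For an MA(q) process X_t = eps_t + sum_i theta_i eps_{t-i} with
Var(eps_t) = sigma^2, the variance is
  gamma(0) = sigma^2 * (1 + sum_i theta_i^2).
  sum_i theta_i^2 = (0.03)^2 = 0.0009.
  gamma(0) = 5 * (1 + 0.0009) = 5 * 1.0009 = 5.0045.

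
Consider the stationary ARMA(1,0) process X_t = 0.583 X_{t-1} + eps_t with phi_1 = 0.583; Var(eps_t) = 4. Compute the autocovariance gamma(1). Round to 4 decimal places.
\gamma(1) = 3.5327

Multiply the model equation by X_{t-k} and take expectations. With theta_0 = psi_0 = 1 and psi_j the MA(infinity) weights, this gives
  gamma(k) - sum_i phi_i gamma(k-i) = c_k,
  c_k = sigma^2 * sum_{j=k..q} theta_j psi_{j-k}   (c_k = 0 for k > q),
using gamma(-m) = gamma(m).
Pure AR (q = 0): c_0 = sigma^2 = 4, c_k = 0 for k >= 1.
Equations for k = 0 and k = 1 (AR order 1):
  gamma(0) = phi_1 gamma(1) + c_0
  gamma(1) = phi_1 gamma(0) + c_1
Substituting the second into the first: gamma(0) (1 - phi_1^2) = c_0 + phi_1 c_1, so
  gamma(0) = c_0 / (1 - phi_1^2) = 4 / (1 - (0.583)^2) = 4 / 0.660111 = 6.059587.
  gamma(1) = phi_1 gamma(0) = (0.583)(6.059587) = 3.532739.
Therefore gamma(1) = 3.5327 (to 4 decimal places).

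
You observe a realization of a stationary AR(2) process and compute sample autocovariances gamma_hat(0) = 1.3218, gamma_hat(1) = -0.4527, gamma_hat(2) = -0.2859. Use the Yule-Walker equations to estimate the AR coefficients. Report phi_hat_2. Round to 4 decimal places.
\hat\phi_{2} = -0.3779

The Yule-Walker equations for an AR(p) process read, in matrix form,
  Gamma_p phi = r_p,   with   (Gamma_p)_{ij} = gamma(|i - j|),
                       (r_p)_i = gamma(i),   i,j = 1..p.
Substitute the sample gammas (Toeplitz matrix and right-hand side of size 2):
  Gamma_p = [[1.3218, -0.4527], [-0.4527, 1.3218]]
  r_p     = [-0.4527, -0.2859]
Written out:
  1.3218 phi_1 - 0.4527 phi_2 = -0.4527
  -0.4527 phi_1 + 1.3218 phi_2 = -0.2859
Solve by Cramer's rule:
  det = gamma(0)^2 - gamma(1)^2 = (1.3218)^2 - (-0.4527)^2 = 1.74715524 - 0.20493729 = 1.54221795
  phi_hat_1 = [gamma(1) gamma(0) - gamma(1) gamma(2)] / det = [(-0.4527)(1.3218) - (-0.4527)(-0.2859)] / 1.54221795 = -0.72780579 / 1.54221795 = -0.4719
  phi_hat_2 = [gamma(0) gamma(2) - gamma(1)^2] / det = [(1.3218)(-0.2859) - (-0.4527)^2] / 1.54221795 = -0.58283991 / 1.54221795 = -0.3779
So phi_hat = [-0.4719, -0.3779].
Therefore phi_hat_2 = -0.3779.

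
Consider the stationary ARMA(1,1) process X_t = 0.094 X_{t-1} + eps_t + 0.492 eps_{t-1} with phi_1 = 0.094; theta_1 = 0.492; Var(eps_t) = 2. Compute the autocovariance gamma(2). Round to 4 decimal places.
\gamma(2) = 0.1163

Multiply the model equation by X_{t-k} and take expectations. With theta_0 = psi_0 = 1 and psi_j the MA(infinity) weights, this gives
  gamma(k) - sum_i phi_i gamma(k-i) = c_k,
  c_k = sigma^2 * sum_{j=k..q} theta_j psi_{j-k}   (c_k = 0 for k > q),
using gamma(-m) = gamma(m).
psi-weights needed (psi_j = theta_j + sum_i phi_i psi_{j-i}):
  psi_1 = theta_1 + phi_1 = 0.492 + (0.094) = 0.586
Right-hand sides:
  c_0 = sigma^2 (1 + theta_1 psi_1) = 2 * (1 + (0.492)(0.586)) = 2 * 1.288312 = 2.576624
  c_1 = sigma^2 theta_1 = 2 * (0.492) = 0.984
  c_2 = 0
Equations for k = 0 and k = 1 (AR order 1):
  gamma(0) = phi_1 gamma(1) + c_0
  gamma(1) = phi_1 gamma(0) + c_1
Substituting the second into the first: gamma(0) (1 - phi_1^2) = c_0 + phi_1 c_1, so
  gamma(0) = (c_0 + phi_1 c_1) / (1 - phi_1^2) = (2.576624 + (0.094)(0.984)) / (1 - (0.094)^2) = 2.66912 / 0.991164 = 2.692915.
  gamma(1) = phi_1 gamma(0) + c_1 = (0.094)(2.692915) + (0.984) = 1.237134.
For k = 2 (> q): gamma(2) = phi_1 gamma(1) = (0.094)(1.237134) = 0.116291.
Therefore gamma(2) = 0.1163 (to 4 decimal places).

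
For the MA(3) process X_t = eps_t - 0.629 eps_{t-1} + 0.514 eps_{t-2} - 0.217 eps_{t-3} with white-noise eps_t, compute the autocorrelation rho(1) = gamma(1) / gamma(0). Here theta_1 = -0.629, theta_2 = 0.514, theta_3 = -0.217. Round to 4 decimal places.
\rho(1) = -0.6233

For an MA(q) process with theta_0 = 1, the autocovariance is
  gamma(k) = sigma^2 * sum_{i=0..q-k} theta_i * theta_{i+k},
and rho(k) = gamma(k) / gamma(0). Sigma^2 cancels.
  numerator   = (1)*(-0.629) + (-0.629)*(0.514) + (0.514)*(-0.217) = -1.063844.
  denominator = (1)^2 + (-0.629)^2 + (0.514)^2 + (-0.217)^2 = 1.706926.
  rho(1) = -1.063844 / 1.706926 = -0.6233.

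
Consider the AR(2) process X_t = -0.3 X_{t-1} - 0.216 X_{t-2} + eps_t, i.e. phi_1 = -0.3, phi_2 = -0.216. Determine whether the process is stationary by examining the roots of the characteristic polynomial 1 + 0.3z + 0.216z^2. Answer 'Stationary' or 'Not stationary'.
\text{Stationary}

The AR(p) characteristic polynomial is P(z) = 1 + 0.3z + 0.216z^2.
Stationarity requires all roots to lie outside the unit circle, i.e. |z| > 1 for every root.
Set 1 + (0.3) z + (0.216) z^2 = 0, i.e. a z^2 + b z + c = 0 with a = 0.216, b = 0.3, c = 1.
Discriminant D = b^2 - 4ac = (0.3)^2 - 4*(0.216)*1 = 0.09 - (0.864) = -0.774.
D < 0, so the roots are the complex-conjugate pair z = (-b +/- i sqrt(-D)) / (2a) = -0.6944 +/- 2.0365i.
For a conjugate pair |z|^2 = z * conj(z) = (product of roots) = c/a = 1/(0.216) = 4.62963, so |z| = sqrt(4.62963) = 2.1517 for both roots.
Moduli of all roots: 2.1517, 2.1517.
All moduli strictly greater than 1? Yes.
Verdict: Stationary.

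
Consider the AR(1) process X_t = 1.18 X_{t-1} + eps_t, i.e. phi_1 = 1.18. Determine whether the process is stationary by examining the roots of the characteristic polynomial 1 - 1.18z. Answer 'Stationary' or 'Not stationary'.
\text{Not stationary}

The AR(p) characteristic polynomial is P(z) = 1 - 1.18z.
Stationarity requires all roots to lie outside the unit circle, i.e. |z| > 1 for every root.
This is linear in z: 1 + (-1.18) z = 0  =>  z = -1/(-1.18) = 0.847458,  |z| = 0.847458.
Moduli of all roots: 0.8475.
All moduli strictly greater than 1? No.
Verdict: Not stationary.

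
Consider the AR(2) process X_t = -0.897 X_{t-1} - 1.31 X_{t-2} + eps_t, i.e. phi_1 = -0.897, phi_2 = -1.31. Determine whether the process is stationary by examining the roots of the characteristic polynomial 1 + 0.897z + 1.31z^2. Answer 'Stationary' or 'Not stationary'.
\text{Not stationary}

The AR(p) characteristic polynomial is P(z) = 1 + 0.897z + 1.31z^2.
Stationarity requires all roots to lie outside the unit circle, i.e. |z| > 1 for every root.
Set 1 + (0.897) z + (1.31) z^2 = 0, i.e. a z^2 + b z + c = 0 with a = 1.31, b = 0.897, c = 1.
Discriminant D = b^2 - 4ac = (0.897)^2 - 4*(1.31)*1 = 0.804609 - (5.24) = -4.435391.
D < 0, so the roots are the complex-conjugate pair z = (-b +/- i sqrt(-D)) / (2a) = -0.3424 +/- 0.8038i.
For a conjugate pair |z|^2 = z * conj(z) = (product of roots) = c/a = 1/(1.31) = 0.763359, so |z| = sqrt(0.763359) = 0.8737 for both roots.
Moduli of all roots: 0.8737, 0.8737.
All moduli strictly greater than 1? No.
Verdict: Not stationary.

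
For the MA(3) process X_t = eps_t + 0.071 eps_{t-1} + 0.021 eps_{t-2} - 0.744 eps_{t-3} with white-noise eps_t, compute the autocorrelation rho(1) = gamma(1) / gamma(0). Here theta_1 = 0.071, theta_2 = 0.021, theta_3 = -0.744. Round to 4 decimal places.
\rho(1) = 0.0365

For an MA(q) process with theta_0 = 1, the autocovariance is
  gamma(k) = sigma^2 * sum_{i=0..q-k} theta_i * theta_{i+k},
and rho(k) = gamma(k) / gamma(0). Sigma^2 cancels.
  numerator   = (1)*(0.071) + (0.071)*(0.021) + (0.021)*(-0.744) = 0.056867.
  denominator = (1)^2 + (0.071)^2 + (0.021)^2 + (-0.744)^2 = 1.559018.
  rho(1) = 0.056867 / 1.559018 = 0.0365.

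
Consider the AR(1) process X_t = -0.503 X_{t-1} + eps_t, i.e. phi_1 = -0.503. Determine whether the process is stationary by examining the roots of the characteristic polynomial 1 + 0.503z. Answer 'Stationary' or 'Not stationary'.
\text{Stationary}

The AR(p) characteristic polynomial is P(z) = 1 + 0.503z.
Stationarity requires all roots to lie outside the unit circle, i.e. |z| > 1 for every root.
This is linear in z: 1 + (0.503) z = 0  =>  z = -1/(0.503) = -1.988072,  |z| = 1.988072.
Moduli of all roots: 1.9881.
All moduli strictly greater than 1? Yes.
Verdict: Stationary.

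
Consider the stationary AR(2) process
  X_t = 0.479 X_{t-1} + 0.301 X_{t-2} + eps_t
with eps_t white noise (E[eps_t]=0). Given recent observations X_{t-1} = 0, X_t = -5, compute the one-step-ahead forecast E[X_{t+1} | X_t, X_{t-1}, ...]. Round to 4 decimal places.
E[X_{t+1} \mid \mathcal F_t] = -2.3950

For an AR(p) model X_t = c + sum_i phi_i X_{t-i} + eps_t, the
one-step-ahead conditional mean is
  E[X_{t+1} | X_t, ...] = c + sum_i phi_i X_{t+1-i}.
Substitute known values:
  E[X_{t+1} | ...] = (0.479) * (-5) + (0.301) * (0)
                   = -2.3950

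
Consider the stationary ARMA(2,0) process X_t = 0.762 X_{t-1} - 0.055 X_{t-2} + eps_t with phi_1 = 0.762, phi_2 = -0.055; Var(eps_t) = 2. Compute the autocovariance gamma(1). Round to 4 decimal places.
\gamma(1) = 3.0292

Multiply the model equation by X_{t-k} and take expectations. With theta_0 = psi_0 = 1 and psi_j the MA(infinity) weights, this gives
  gamma(k) - sum_i phi_i gamma(k-i) = c_k,
  c_k = sigma^2 * sum_{j=k..q} theta_j psi_{j-k}   (c_k = 0 for k > q),
using gamma(-m) = gamma(m).
Pure AR (q = 0): c_0 = sigma^2 = 2, c_k = 0 for k >= 1.
Equations for k = 0, 1, 2 (AR order 2, c_2 = 0):
  (E0) gamma(0) = phi_1 gamma(1) + phi_2 gamma(2) + c_0
  (E1) gamma(1) = phi_1 gamma(0) + phi_2 gamma(1) + c_1
  (E2) gamma(2) = phi_1 gamma(1) + phi_2 gamma(0)
From (E1): gamma(1) = A gamma(0) + B with
  A = phi_1 / (1 - phi_2) = 0.762 / 1.055 = 0.722275,   B = c_1 / (1 - phi_2) = 0 / 1.055 = 0.
Insert (E2) into (E0): gamma(0) (1 - phi_2^2) = phi_1 (1 + phi_2) gamma(1) + c_0.
  phi_1 (1 + phi_2) = (0.762)(0.945) = 0.72009,   1 - phi_2^2 = 0.996975.
Replace gamma(1) by A gamma(0) + B and collect gamma(0):
  gamma(0) [0.996975 - (0.72009)(0.722275)] = c_0 = 2
  gamma(0) * 0.476872 = 2
  gamma(0) = 2 / 0.476872 = 4.193997.
  gamma(1) = A gamma(0) = (0.722275)(4.193997) = 3.029219.
Therefore gamma(1) = 3.0292 (to 4 decimal places).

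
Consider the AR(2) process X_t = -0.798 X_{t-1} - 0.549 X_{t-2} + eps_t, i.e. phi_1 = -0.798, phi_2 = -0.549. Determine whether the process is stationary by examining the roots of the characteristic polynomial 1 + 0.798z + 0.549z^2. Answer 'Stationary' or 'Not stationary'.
\text{Stationary}

The AR(p) characteristic polynomial is P(z) = 1 + 0.798z + 0.549z^2.
Stationarity requires all roots to lie outside the unit circle, i.e. |z| > 1 for every root.
Set 1 + (0.798) z + (0.549) z^2 = 0, i.e. a z^2 + b z + c = 0 with a = 0.549, b = 0.798, c = 1.
Discriminant D = b^2 - 4ac = (0.798)^2 - 4*(0.549)*1 = 0.636804 - (2.196) = -1.559196.
D < 0, so the roots are the complex-conjugate pair z = (-b +/- i sqrt(-D)) / (2a) = -0.7268 +/- 1.1372i.
For a conjugate pair |z|^2 = z * conj(z) = (product of roots) = c/a = 1/(0.549) = 1.821494, so |z| = sqrt(1.821494) = 1.3496 for both roots.
Moduli of all roots: 1.3496, 1.3496.
All moduli strictly greater than 1? Yes.
Verdict: Stationary.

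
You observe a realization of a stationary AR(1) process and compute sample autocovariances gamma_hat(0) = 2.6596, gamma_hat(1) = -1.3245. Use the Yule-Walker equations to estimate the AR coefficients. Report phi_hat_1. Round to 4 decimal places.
\hat\phi_{1} = -0.4980

The Yule-Walker equations for an AR(p) process read, in matrix form,
  Gamma_p phi = r_p,   with   (Gamma_p)_{ij} = gamma(|i - j|),
                       (r_p)_i = gamma(i),   i,j = 1..p.
Substitute the sample gammas (Toeplitz matrix and right-hand side of size 1):
  Gamma_p = [[2.6596]]
  r_p     = [-1.3245]
With p = 1 this is the single equation gamma(0) phi_1 = gamma(1):
  phi_hat_1 = gamma(1) / gamma(0) = -1.3245 / 2.6596 = -0.4980.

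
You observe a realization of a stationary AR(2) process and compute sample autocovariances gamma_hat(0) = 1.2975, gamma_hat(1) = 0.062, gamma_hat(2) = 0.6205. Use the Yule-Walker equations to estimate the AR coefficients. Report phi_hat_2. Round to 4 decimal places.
\hat\phi_{2} = 0.4770

The Yule-Walker equations for an AR(p) process read, in matrix form,
  Gamma_p phi = r_p,   with   (Gamma_p)_{ij} = gamma(|i - j|),
                       (r_p)_i = gamma(i),   i,j = 1..p.
Substitute the sample gammas (Toeplitz matrix and right-hand side of size 2):
  Gamma_p = [[1.2975, 0.062], [0.062, 1.2975]]
  r_p     = [0.062, 0.6205]
Written out:
  1.2975 phi_1 + 0.062 phi_2 = 0.062
  0.062 phi_1 + 1.2975 phi_2 = 0.6205
Solve by Cramer's rule:
  det = gamma(0)^2 - gamma(1)^2 = (1.2975)^2 - (0.062)^2 = 1.68350625 - 0.003844 = 1.67966225
  phi_hat_1 = [gamma(1) gamma(0) - gamma(1) gamma(2)] / det = [(0.062)(1.2975) - (0.062)(0.6205)] / 1.67966225 = 0.041974 / 1.67966225 = 0.025
  phi_hat_2 = [gamma(0) gamma(2) - gamma(1)^2] / det = [(1.2975)(0.6205) - (0.062)^2] / 1.67966225 = 0.80125475 / 1.67966225 = 0.477
So phi_hat = [0.0250, 0.4770].
Therefore phi_hat_2 = 0.4770.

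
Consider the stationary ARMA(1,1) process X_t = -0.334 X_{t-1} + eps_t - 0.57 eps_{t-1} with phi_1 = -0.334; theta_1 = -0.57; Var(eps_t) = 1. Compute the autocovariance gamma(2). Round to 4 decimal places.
\gamma(2) = 0.4045

Multiply the model equation by X_{t-k} and take expectations. With theta_0 = psi_0 = 1 and psi_j the MA(infinity) weights, this gives
  gamma(k) - sum_i phi_i gamma(k-i) = c_k,
  c_k = sigma^2 * sum_{j=k..q} theta_j psi_{j-k}   (c_k = 0 for k > q),
using gamma(-m) = gamma(m).
psi-weights needed (psi_j = theta_j + sum_i phi_i psi_{j-i}):
  psi_1 = theta_1 + phi_1 = -0.57 + (-0.334) = -0.904
Right-hand sides:
  c_0 = sigma^2 (1 + theta_1 psi_1) = 1 * (1 + (-0.57)(-0.904)) = 1 * 1.51528 = 1.51528
  c_1 = sigma^2 theta_1 = 1 * (-0.57) = -0.57
  c_2 = 0
Equations for k = 0 and k = 1 (AR order 1):
  gamma(0) = phi_1 gamma(1) + c_0
  gamma(1) = phi_1 gamma(0) + c_1
Substituting the second into the first: gamma(0) (1 - phi_1^2) = c_0 + phi_1 c_1, so
  gamma(0) = (c_0 + phi_1 c_1) / (1 - phi_1^2) = (1.51528 + (-0.334)(-0.57)) / (1 - (-0.334)^2) = 1.70566 / 0.888444 = 1.919828.
  gamma(1) = phi_1 gamma(0) + c_1 = (-0.334)(1.919828) + (-0.57) = -1.211223.
For k = 2 (> q): gamma(2) = phi_1 gamma(1) = (-0.334)(-1.211223) = 0.404548.
Therefore gamma(2) = 0.4045 (to 4 decimal places).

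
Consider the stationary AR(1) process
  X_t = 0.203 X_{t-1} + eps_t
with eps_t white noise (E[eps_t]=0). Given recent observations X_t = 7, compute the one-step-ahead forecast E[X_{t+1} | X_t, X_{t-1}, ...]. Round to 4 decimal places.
E[X_{t+1} \mid \mathcal F_t] = 1.4210

For an AR(p) model X_t = c + sum_i phi_i X_{t-i} + eps_t, the
one-step-ahead conditional mean is
  E[X_{t+1} | X_t, ...] = c + sum_i phi_i X_{t+1-i}.
Substitute known values:
  E[X_{t+1} | ...] = (0.203) * (7)
                   = 1.4210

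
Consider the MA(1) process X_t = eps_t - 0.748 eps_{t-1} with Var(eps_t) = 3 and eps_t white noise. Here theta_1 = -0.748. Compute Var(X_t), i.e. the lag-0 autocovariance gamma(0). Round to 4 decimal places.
\gamma(0) = 4.6785

For an MA(q) process X_t = eps_t + sum_i theta_i eps_{t-i} with
Var(eps_t) = sigma^2, the variance is
  gamma(0) = sigma^2 * (1 + sum_i theta_i^2).
  sum_i theta_i^2 = (-0.748)^2 = 0.559504.
  gamma(0) = 3 * (1 + 0.559504) = 3 * 1.559504 = 4.678512, which rounds to 4.6785.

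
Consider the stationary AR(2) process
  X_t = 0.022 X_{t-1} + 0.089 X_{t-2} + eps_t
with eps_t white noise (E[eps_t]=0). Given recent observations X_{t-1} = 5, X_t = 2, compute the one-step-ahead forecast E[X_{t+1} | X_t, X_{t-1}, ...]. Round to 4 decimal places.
E[X_{t+1} \mid \mathcal F_t] = 0.4890

For an AR(p) model X_t = c + sum_i phi_i X_{t-i} + eps_t, the
one-step-ahead conditional mean is
  E[X_{t+1} | X_t, ...] = c + sum_i phi_i X_{t+1-i}.
Substitute known values:
  E[X_{t+1} | ...] = (0.022) * (2) + (0.089) * (5)
                   = 0.4890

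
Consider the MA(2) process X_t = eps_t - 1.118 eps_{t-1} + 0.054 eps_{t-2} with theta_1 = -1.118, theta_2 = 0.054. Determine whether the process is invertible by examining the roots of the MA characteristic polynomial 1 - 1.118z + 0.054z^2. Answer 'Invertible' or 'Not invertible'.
\text{Not invertible}

The MA(q) characteristic polynomial is P(z) = 1 - 1.118z + 0.054z^2.
Invertibility requires all roots to lie outside the unit circle, i.e. |z| > 1 for every root.
Set 1 + (-1.118) z + (0.054) z^2 = 0, i.e. a z^2 + b z + c = 0 with a = 0.054, b = -1.118, c = 1.
Discriminant D = b^2 - 4ac = (-1.118)^2 - 4*(0.054)*1 = 1.249924 - (0.216) = 1.033924.
D >= 0, so the roots are real: z = (-b +/- sqrt(D)) / (2a) = (1.118 +/- 1.016821) / (0.108).
  z_1 = (1.118 + 1.016821) / (0.108) = 19.7669,   |z_1| = 19.7669.
  z_2 = (1.118 - 1.016821) / (0.108) = 0.9368,   |z_2| = 0.9368.
Moduli of all roots: 19.7669, 0.9368.
All moduli strictly greater than 1? No.
Verdict: Not invertible.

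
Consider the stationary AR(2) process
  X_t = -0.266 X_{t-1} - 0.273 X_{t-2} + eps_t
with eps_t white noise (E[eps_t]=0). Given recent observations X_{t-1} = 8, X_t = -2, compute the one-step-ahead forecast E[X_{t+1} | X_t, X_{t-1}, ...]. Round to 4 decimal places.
E[X_{t+1} \mid \mathcal F_t] = -1.6520

For an AR(p) model X_t = c + sum_i phi_i X_{t-i} + eps_t, the
one-step-ahead conditional mean is
  E[X_{t+1} | X_t, ...] = c + sum_i phi_i X_{t+1-i}.
Substitute known values:
  E[X_{t+1} | ...] = (-0.266) * (-2) + (-0.273) * (8)
                   = -1.6520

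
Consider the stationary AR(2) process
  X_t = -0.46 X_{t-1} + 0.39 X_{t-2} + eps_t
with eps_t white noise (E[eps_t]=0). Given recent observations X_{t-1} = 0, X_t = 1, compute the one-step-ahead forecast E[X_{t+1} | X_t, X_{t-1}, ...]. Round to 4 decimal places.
E[X_{t+1} \mid \mathcal F_t] = -0.4600

For an AR(p) model X_t = c + sum_i phi_i X_{t-i} + eps_t, the
one-step-ahead conditional mean is
  E[X_{t+1} | X_t, ...] = c + sum_i phi_i X_{t+1-i}.
Substitute known values:
  E[X_{t+1} | ...] = (-0.46) * (1) + (0.39) * (0)
                   = -0.4600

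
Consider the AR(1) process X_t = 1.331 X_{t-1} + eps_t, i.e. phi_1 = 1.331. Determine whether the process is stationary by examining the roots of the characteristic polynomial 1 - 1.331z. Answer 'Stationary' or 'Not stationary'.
\text{Not stationary}

The AR(p) characteristic polynomial is P(z) = 1 - 1.331z.
Stationarity requires all roots to lie outside the unit circle, i.e. |z| > 1 for every root.
This is linear in z: 1 + (-1.331) z = 0  =>  z = -1/(-1.331) = 0.751315,  |z| = 0.751315.
Moduli of all roots: 0.7513.
All moduli strictly greater than 1? No.
Verdict: Not stationary.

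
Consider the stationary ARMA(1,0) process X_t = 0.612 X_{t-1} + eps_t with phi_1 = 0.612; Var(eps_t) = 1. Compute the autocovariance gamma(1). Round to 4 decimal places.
\gamma(1) = 0.9785

Multiply the model equation by X_{t-k} and take expectations. With theta_0 = psi_0 = 1 and psi_j the MA(infinity) weights, this gives
  gamma(k) - sum_i phi_i gamma(k-i) = c_k,
  c_k = sigma^2 * sum_{j=k..q} theta_j psi_{j-k}   (c_k = 0 for k > q),
using gamma(-m) = gamma(m).
Pure AR (q = 0): c_0 = sigma^2 = 1, c_k = 0 for k >= 1.
Equations for k = 0 and k = 1 (AR order 1):
  gamma(0) = phi_1 gamma(1) + c_0
  gamma(1) = phi_1 gamma(0) + c_1
Substituting the second into the first: gamma(0) (1 - phi_1^2) = c_0 + phi_1 c_1, so
  gamma(0) = c_0 / (1 - phi_1^2) = 1 / (1 - (0.612)^2) = 1 / 0.625456 = 1.598833.
  gamma(1) = phi_1 gamma(0) = (0.612)(1.598833) = 0.978486.
Therefore gamma(1) = 0.9785 (to 4 decimal places).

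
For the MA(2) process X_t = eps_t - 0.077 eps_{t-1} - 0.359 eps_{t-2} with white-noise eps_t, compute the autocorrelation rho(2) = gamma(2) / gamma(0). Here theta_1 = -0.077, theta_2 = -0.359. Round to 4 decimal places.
\rho(2) = -0.3164

For an MA(q) process with theta_0 = 1, the autocovariance is
  gamma(k) = sigma^2 * sum_{i=0..q-k} theta_i * theta_{i+k},
and rho(k) = gamma(k) / gamma(0). Sigma^2 cancels.
  numerator   = (1)*(-0.359) = -0.359.
  denominator = (1)^2 + (-0.077)^2 + (-0.359)^2 = 1.13481.
  rho(2) = -0.359 / 1.13481 = -0.3164.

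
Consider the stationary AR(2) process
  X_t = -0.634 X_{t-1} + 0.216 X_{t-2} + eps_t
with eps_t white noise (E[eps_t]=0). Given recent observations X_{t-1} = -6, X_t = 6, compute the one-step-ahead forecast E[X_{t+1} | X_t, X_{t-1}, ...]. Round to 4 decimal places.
E[X_{t+1} \mid \mathcal F_t] = -5.1000

For an AR(p) model X_t = c + sum_i phi_i X_{t-i} + eps_t, the
one-step-ahead conditional mean is
  E[X_{t+1} | X_t, ...] = c + sum_i phi_i X_{t+1-i}.
Substitute known values:
  E[X_{t+1} | ...] = (-0.634) * (6) + (0.216) * (-6)
                   = -5.1000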